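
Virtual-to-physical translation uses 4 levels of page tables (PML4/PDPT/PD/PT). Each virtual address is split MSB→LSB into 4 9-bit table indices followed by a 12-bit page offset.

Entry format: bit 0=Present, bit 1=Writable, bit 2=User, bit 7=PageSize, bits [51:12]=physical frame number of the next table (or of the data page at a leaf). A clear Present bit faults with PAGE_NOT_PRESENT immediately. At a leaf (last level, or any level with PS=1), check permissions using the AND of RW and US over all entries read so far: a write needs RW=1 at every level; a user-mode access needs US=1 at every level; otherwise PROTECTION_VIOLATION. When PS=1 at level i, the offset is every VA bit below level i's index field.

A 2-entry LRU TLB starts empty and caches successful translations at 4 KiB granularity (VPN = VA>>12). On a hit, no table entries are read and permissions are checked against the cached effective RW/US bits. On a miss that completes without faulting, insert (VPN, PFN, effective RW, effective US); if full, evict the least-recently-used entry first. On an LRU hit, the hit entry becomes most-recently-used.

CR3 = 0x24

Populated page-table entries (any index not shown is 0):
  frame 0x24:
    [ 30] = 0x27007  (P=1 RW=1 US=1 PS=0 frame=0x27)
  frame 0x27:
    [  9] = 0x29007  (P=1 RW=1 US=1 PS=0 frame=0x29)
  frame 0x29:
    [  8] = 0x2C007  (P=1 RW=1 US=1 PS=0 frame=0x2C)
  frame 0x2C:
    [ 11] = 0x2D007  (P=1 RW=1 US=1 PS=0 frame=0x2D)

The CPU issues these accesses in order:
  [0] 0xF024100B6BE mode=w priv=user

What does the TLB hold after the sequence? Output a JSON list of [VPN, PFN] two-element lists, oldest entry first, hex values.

Trace:
#0 VA=0xF024100B6BE (w,user):
  [0] read 0x24 idx=30: raw=0x27007 flags P=1 W=1 U=1 S=0
  [1] read 0x27 idx=9: raw=0x29007 flags P=1 W=1 U=1 S=0
  [2] read 0x29 idx=8: raw=0x2C007 flags P=1 W=1 U=1 S=0
  [3] read 0x2C idx=11: raw=0x2D007 flags P=1 W=1 U=1 S=0
  ⇒ phys 0x2D6BE  [4 reads]

TLB: [["0xF024100B", "0x2D"]]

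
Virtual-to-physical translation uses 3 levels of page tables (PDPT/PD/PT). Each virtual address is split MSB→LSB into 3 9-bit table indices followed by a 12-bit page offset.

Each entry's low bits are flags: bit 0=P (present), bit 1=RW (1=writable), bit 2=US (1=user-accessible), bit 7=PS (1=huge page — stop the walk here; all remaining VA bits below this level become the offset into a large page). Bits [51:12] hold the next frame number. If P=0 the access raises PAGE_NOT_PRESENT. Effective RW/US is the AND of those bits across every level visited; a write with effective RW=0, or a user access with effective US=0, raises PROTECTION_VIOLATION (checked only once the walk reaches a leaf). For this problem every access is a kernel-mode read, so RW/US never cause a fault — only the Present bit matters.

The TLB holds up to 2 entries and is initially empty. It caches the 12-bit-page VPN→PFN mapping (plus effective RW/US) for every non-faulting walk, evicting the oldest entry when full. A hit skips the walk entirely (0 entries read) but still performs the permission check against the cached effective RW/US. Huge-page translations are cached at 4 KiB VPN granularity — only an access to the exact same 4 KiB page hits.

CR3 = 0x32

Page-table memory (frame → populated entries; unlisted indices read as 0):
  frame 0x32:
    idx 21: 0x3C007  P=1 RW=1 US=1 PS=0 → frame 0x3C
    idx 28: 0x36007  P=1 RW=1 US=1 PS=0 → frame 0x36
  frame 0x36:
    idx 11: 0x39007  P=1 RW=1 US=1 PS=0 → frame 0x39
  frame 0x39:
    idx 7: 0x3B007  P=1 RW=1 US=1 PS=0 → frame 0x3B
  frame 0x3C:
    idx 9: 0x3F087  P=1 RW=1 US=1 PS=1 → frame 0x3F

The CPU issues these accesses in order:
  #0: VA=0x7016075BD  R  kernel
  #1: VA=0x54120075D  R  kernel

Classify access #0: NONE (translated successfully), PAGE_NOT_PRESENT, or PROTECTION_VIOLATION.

Walk each access:
#0 VA=0x7016075BD (r,kernel):
  lvl0: tbl 0x32, slot 28 ⇒ 0x36007 (P1/RW1/US1/PS0)
  lvl1: tbl 0x36, slot 11 ⇒ 0x39007 (P1/RW1/US1/PS0)
  lvl2: tbl 0x39, slot 7 ⇒ 0x3B007 (P1/RW1/US1/PS0)
  ⇒ phys 0x3B5BD  [3 reads]
#1 VA=0x54120075D (r,kernel):
  lvl0: tbl 0x32, slot 21 ⇒ 0x3C007 (P1/RW1/US1/PS0)
  lvl1: tbl 0x3C, slot 9 ⇒ 0x3F087 (P1/RW1/US1/PS1)
  ⇒ phys 0x3F75D (huge @L1)  [2 reads]

Access #0 fault: NONE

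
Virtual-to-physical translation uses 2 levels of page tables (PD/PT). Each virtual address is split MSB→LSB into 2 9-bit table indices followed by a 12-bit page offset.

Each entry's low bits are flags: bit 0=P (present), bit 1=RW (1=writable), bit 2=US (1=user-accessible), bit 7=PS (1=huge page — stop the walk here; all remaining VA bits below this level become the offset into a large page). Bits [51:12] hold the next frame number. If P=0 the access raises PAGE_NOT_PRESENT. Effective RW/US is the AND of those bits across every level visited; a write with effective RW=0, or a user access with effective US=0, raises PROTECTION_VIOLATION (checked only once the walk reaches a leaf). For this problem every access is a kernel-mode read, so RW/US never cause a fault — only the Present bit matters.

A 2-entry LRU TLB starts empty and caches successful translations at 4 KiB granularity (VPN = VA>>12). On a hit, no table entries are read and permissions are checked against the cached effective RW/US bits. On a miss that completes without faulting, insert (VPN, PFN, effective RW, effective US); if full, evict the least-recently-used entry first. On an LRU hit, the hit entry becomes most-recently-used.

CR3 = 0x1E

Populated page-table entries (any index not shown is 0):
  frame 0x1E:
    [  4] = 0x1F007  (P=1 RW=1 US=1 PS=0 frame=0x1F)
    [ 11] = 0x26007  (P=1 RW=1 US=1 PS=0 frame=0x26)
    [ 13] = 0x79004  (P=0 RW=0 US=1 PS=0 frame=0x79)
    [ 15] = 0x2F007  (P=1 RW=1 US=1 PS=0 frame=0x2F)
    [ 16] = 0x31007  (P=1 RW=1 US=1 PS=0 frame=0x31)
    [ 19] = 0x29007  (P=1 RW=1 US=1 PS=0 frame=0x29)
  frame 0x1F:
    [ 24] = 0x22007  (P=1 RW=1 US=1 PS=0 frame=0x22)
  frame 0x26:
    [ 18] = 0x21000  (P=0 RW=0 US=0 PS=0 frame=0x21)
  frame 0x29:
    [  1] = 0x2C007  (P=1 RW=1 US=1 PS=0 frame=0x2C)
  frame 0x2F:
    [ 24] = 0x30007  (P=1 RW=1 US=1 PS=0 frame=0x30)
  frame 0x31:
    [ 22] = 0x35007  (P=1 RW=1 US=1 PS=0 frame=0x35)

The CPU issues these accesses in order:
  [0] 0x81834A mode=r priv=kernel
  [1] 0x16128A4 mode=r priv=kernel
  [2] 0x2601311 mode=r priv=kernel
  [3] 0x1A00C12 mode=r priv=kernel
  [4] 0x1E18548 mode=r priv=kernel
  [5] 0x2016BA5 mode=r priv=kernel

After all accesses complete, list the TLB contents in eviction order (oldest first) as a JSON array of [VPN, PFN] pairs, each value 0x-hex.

Walk each access:
#0 VA=0x81834A (r,kernel):
  L0: frame=0x1E idx=4 entry=0x1F007 [P=1 RW=1 US=1 PS=0]
  L1: frame=0x1F idx=24 entry=0x22007 [P=1 RW=1 US=1 PS=0]
  → PA=0x2234A  (2 entries read)
#1 VA=0x16128A4 (r,kernel):
  L0: frame=0x1E idx=11 entry=0x26007 [P=1 RW=1 US=1 PS=0]
  L1: frame=0x26 idx=18 entry=0x21000 [P=0 RW=0 US=0 PS=0]
  ⇒ fault: PAGE_NOT_PRESENT  — 2 lookups
#2 VA=0x2601311 (r,kernel):
  L0: frame=0x1E idx=19 entry=0x29007 [P=1 RW=1 US=1 PS=0]
  L1: frame=0x29 idx=1 entry=0x2C007 [P=1 RW=1 US=1 PS=0]
  → PA=0x2C311  (2 entries read)
#3 VA=0x1A00C12 (r,kernel):
  L0: frame=0x1E idx=13 entry=0x79004 [P=0 RW=0 US=1 PS=0]
  ⇒ fault: PAGE_NOT_PRESENT  — 1 lookups
#4 VA=0x1E18548 (r,kernel):
  L0: frame=0x1E idx=15 entry=0x2F007 [P=1 RW=1 US=1 PS=0]
  L1: frame=0x2F idx=24 entry=0x30007 [P=1 RW=1 US=1 PS=0]
  → PA=0x30548  (2 entries read)
#5 VA=0x2016BA5 (r,kernel):
  L0: frame=0x1E idx=16 entry=0x31007 [P=1 RW=1 US=1 PS=0]
  L1: frame=0x31 idx=22 entry=0x35007 [P=1 RW=1 US=1 PS=0]
  → PA=0x35BA5  (2 entries read)

TLB: [["0x1E18", "0x30"], ["0x2016", "0x35"]]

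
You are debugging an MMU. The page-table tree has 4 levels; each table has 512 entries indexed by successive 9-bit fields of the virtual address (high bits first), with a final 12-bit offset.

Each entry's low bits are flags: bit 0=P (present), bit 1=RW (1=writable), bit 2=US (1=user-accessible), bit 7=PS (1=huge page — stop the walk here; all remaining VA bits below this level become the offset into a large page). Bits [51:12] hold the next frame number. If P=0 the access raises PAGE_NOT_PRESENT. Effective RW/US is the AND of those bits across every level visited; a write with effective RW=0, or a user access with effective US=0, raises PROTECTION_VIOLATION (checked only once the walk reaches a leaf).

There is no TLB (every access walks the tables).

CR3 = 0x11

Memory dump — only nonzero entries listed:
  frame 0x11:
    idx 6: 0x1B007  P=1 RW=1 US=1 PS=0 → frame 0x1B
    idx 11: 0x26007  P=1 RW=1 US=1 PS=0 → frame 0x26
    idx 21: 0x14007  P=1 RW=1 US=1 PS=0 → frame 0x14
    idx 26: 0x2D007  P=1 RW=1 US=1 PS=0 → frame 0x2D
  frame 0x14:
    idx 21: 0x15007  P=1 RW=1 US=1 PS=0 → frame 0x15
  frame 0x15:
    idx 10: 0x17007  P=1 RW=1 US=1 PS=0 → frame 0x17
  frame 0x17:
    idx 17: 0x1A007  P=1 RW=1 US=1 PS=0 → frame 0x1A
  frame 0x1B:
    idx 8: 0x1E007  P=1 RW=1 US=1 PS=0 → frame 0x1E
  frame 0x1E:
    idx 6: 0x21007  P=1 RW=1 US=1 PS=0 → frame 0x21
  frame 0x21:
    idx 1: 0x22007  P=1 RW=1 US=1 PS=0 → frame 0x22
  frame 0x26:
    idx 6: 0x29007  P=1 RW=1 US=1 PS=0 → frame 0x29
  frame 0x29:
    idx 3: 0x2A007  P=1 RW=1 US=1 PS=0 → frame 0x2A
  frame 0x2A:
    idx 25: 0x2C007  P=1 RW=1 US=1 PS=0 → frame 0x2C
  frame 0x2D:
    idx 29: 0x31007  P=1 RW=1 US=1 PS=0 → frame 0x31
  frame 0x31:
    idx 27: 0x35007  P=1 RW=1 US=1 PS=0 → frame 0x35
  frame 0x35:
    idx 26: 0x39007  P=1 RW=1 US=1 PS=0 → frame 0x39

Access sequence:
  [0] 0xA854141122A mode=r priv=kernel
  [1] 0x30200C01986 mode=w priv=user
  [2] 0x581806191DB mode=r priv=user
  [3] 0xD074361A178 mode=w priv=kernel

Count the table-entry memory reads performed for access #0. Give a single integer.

Trace:
#0 VA=0xA854141122A (r,kernel):
  lvl0: tbl 0x11, slot 21 ⇒ 0x14007 (P1/RW1/US1/PS0)
  lvl1: tbl 0x14, slot 21 ⇒ 0x15007 (P1/RW1/US1/PS0)
  lvl2: tbl 0x15, slot 10 ⇒ 0x17007 (P1/RW1/US1/PS0)
  lvl3: tbl 0x17, slot 17 ⇒ 0x1A007 (P1/RW1/US1/PS0)
  ⇒ phys 0x1A22A  [4 reads]
#1 VA=0x30200C01986 (w,user):
  lvl0: tbl 0x11, slot 6 ⇒ 0x1B007 (P1/RW1/US1/PS0)
  lvl1: tbl 0x1B, slot 8 ⇒ 0x1E007 (P1/RW1/US1/PS0)
  lvl2: tbl 0x1E, slot 6 ⇒ 0x21007 (P1/RW1/US1/PS0)
  lvl3: tbl 0x21, slot 1 ⇒ 0x22007 (P1/RW1/US1/PS0)
  ⇒ phys 0x22986  [4 reads]
#2 VA=0x581806191DB (r,user):
  lvl0: tbl 0x11, slot 11 ⇒ 0x26007 (P1/RW1/US1/PS0)
  lvl1: tbl 0x26, slot 6 ⇒ 0x29007 (P1/RW1/US1/PS0)
  lvl2: tbl 0x29, slot 3 ⇒ 0x2A007 (P1/RW1/US1/PS0)
  lvl3: tbl 0x2A, slot 25 ⇒ 0x2C007 (P1/RW1/US1/PS0)
  ⇒ phys 0x2C1DB  [4 reads]
#3 VA=0xD074361A178 (w,kernel):
  lvl0: tbl 0x11, slot 26 ⇒ 0x2D007 (P1/RW1/US1/PS0)
  lvl1: tbl 0x2D, slot 29 ⇒ 0x31007 (P1/RW1/US1/PS0)
  lvl2: tbl 0x31, slot 27 ⇒ 0x35007 (P1/RW1/US1/PS0)
  lvl3: tbl 0x35, slot 26 ⇒ 0x39007 (P1/RW1/US1/PS0)
  ⇒ phys 0x39178  [4 reads]

Entries read for #0: 4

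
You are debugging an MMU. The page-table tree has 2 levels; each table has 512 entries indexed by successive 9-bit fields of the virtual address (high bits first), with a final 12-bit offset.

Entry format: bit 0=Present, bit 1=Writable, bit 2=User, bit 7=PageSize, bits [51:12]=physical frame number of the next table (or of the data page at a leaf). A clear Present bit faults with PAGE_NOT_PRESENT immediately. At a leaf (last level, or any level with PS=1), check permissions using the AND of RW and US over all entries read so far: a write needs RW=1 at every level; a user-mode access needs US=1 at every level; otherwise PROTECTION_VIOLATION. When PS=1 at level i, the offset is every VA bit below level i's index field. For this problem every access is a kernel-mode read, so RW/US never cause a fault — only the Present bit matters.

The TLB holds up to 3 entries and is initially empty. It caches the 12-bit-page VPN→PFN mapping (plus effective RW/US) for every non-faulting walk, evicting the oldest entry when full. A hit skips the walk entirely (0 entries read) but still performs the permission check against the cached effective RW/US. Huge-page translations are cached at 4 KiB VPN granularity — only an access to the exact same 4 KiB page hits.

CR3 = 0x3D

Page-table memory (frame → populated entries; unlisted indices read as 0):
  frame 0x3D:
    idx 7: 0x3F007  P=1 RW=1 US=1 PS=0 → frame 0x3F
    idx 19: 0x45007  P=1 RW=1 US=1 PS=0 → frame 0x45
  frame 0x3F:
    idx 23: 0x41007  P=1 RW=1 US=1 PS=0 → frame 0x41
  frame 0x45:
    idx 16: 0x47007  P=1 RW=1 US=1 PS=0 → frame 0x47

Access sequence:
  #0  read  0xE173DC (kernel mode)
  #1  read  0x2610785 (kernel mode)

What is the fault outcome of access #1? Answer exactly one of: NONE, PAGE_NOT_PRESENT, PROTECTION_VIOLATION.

Trace:
#0 VA=0xE173DC (r,kernel):
  lvl0: tbl 0x3D, slot 7 ⇒ 0x3F007 (P1/RW1/US1/PS0)
  lvl1: tbl 0x3F, slot 23 ⇒ 0x41007 (P1/RW1/US1/PS0)
  ⇒ phys 0x413DC  [2 reads]
#1 VA=0x2610785 (r,kernel):
  lvl0: tbl 0x3D, slot 19 ⇒ 0x45007 (P1/RW1/US1/PS0)
  lvl1: tbl 0x45, slot 16 ⇒ 0x47007 (P1/RW1/US1/PS0)
  ⇒ phys 0x47785  [2 reads]

Access #1 fault: NONE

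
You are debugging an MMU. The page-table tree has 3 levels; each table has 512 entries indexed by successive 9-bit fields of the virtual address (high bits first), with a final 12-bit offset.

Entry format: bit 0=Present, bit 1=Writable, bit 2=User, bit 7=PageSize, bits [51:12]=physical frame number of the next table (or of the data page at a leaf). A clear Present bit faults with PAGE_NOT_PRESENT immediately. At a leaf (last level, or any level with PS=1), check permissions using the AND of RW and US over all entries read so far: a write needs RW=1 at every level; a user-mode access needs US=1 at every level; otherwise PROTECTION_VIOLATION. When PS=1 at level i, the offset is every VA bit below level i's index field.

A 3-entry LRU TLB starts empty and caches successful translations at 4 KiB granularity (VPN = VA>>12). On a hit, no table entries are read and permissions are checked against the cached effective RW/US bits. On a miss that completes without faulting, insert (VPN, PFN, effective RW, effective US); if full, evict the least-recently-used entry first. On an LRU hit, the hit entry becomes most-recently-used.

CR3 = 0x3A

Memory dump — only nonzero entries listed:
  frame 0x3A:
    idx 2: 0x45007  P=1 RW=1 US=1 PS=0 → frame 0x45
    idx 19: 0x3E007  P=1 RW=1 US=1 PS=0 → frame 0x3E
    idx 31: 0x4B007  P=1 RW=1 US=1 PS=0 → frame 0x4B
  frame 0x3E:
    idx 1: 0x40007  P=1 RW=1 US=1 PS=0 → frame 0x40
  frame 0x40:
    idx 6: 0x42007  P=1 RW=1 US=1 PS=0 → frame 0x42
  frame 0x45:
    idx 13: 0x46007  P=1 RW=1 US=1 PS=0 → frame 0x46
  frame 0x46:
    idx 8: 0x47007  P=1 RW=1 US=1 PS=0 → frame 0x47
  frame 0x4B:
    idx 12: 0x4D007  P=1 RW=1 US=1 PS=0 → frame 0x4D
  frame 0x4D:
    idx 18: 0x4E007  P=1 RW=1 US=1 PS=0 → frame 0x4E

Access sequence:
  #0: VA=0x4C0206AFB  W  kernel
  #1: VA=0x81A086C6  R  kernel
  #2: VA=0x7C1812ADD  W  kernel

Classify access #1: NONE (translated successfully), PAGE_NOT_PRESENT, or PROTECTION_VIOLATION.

Walk each access:
#0 VA=0x4C0206AFB (w,kernel):
  L0 @0x3A[19] → 0x3E007  P=1,RW=1,US=1,PS=0
  L1 @0x3E[1] → 0x40007  P=1,RW=1,US=1,PS=0
  L2 @0x40[6] → 0x42007  P=1,RW=1,US=1,PS=0
  ✓ 0x42AFB  — 3 lookups
#1 VA=0x81A086C6 (r,kernel):
  L0 @0x3A[2] → 0x45007  P=1,RW=1,US=1,PS=0
  L1 @0x45[13] → 0x46007  P=1,RW=1,US=1,PS=0
  L2 @0x46[8] → 0x47007  P=1,RW=1,US=1,PS=0
  ✓ 0x476C6  — 3 lookups
#2 VA=0x7C1812ADD (w,kernel):
  L0 @0x3A[31] → 0x4B007  P=1,RW=1,US=1,PS=0
  L1 @0x4B[12] → 0x4D007  P=1,RW=1,US=1,PS=0
  L2 @0x4D[18] → 0x4E007  P=1,RW=1,US=1,PS=0
  ✓ 0x4EADD  — 3 lookups

Access #1 fault: NONE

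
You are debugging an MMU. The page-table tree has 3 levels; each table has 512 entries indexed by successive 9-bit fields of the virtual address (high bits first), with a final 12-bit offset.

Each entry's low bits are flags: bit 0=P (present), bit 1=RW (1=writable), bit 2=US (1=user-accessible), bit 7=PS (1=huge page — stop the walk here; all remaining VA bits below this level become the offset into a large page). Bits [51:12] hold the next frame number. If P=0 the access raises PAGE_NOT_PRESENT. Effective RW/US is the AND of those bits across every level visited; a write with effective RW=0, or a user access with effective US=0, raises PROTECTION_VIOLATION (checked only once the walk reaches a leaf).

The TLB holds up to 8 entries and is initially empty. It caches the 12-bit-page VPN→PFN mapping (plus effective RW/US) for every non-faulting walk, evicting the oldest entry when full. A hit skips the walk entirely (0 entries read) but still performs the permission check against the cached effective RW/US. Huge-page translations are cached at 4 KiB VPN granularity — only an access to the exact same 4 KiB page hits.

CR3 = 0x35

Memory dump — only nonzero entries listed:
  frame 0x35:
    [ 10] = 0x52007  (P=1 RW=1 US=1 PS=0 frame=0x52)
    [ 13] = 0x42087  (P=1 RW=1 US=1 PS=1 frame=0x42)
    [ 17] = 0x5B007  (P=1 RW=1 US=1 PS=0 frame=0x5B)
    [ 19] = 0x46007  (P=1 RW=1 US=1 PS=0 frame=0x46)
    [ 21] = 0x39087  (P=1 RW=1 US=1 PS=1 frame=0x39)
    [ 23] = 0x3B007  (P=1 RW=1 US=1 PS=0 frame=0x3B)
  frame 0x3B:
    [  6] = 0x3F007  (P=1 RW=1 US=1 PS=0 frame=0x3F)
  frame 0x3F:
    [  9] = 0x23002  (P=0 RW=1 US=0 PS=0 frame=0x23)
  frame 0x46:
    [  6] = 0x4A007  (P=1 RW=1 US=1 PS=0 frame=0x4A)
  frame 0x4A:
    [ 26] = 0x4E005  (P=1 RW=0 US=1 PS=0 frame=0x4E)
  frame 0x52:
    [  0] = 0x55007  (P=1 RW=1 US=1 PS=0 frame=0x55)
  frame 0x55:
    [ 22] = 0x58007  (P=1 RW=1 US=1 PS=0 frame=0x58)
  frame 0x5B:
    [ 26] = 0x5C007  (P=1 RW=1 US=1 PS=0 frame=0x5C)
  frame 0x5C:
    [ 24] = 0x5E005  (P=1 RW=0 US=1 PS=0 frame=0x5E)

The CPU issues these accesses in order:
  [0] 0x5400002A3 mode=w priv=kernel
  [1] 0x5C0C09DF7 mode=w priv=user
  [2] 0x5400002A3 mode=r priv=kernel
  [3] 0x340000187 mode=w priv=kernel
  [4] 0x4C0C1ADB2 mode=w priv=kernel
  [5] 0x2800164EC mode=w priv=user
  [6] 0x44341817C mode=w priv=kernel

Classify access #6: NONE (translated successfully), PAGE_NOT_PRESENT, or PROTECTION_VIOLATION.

Walk each access:
#0 VA=0x5400002A3 (w,kernel):
  [0] read 0x35 idx=21: raw=0x39087 flags P=1 W=1 U=1 S=1
  → PA=0x392A3 (huge @L0)  (1 entries read)
#1 VA=0x5C0C09DF7 (w,user):
  [0] read 0x35 idx=23: raw=0x3B007 flags P=1 W=1 U=1 S=0
  [1] read 0x3B idx=6: raw=0x3F007 flags P=1 W=1 U=1 S=0
  [2] read 0x3F idx=9: raw=0x23002 flags P=0 W=1 U=0 S=0
  ⇒ fault: PAGE_NOT_PRESENT  — 3 lookups
#2 VA=0x5400002A3 (r,kernel):
  TLB hit vpn=0x540000 → PA=0x392A3
#3 VA=0x340000187 (w,kernel):
  [0] read 0x35 idx=13: raw=0x42087 flags P=1 W=1 U=1 S=1
  → PA=0x42187 (huge @L0)  (1 entries read)
#4 VA=0x4C0C1ADB2 (w,kernel):
  [0] read 0x35 idx=19: raw=0x46007 flags P=1 W=1 U=1 S=0
  [1] read 0x46 idx=6: raw=0x4A007 flags P=1 W=1 U=1 S=0
  [2] read 0x4A idx=26: raw=0x4E005 flags P=1 W=0 U=1 S=0
  ⇒ fault: PROTECTION_VIOLATION  — 3 lookups
#5 VA=0x2800164EC (w,user):
  [0] read 0x35 idx=10: raw=0x52007 flags P=1 W=1 U=1 S=0
  [1] read 0x52 idx=0: raw=0x55007 flags P=1 W=1 U=1 S=0
  [2] read 0x55 idx=22: raw=0x58007 flags P=1 W=1 U=1 S=0
  → PA=0x584EC  (3 entries read)
#6 VA=0x44341817C (w,kernel):
  [0] read 0x35 idx=17: raw=0x5B007 flags P=1 W=1 U=1 S=0
  [1] read 0x5B idx=26: raw=0x5C007 flags P=1 W=1 U=1 S=0
  [2] read 0x5C idx=24: raw=0x5E005 flags P=1 W=0 U=1 S=0
  ⇒ fault: PROTECTION_VIOLATION  — 3 lookups

Access #6 fault: PROTECTION_VIOLATION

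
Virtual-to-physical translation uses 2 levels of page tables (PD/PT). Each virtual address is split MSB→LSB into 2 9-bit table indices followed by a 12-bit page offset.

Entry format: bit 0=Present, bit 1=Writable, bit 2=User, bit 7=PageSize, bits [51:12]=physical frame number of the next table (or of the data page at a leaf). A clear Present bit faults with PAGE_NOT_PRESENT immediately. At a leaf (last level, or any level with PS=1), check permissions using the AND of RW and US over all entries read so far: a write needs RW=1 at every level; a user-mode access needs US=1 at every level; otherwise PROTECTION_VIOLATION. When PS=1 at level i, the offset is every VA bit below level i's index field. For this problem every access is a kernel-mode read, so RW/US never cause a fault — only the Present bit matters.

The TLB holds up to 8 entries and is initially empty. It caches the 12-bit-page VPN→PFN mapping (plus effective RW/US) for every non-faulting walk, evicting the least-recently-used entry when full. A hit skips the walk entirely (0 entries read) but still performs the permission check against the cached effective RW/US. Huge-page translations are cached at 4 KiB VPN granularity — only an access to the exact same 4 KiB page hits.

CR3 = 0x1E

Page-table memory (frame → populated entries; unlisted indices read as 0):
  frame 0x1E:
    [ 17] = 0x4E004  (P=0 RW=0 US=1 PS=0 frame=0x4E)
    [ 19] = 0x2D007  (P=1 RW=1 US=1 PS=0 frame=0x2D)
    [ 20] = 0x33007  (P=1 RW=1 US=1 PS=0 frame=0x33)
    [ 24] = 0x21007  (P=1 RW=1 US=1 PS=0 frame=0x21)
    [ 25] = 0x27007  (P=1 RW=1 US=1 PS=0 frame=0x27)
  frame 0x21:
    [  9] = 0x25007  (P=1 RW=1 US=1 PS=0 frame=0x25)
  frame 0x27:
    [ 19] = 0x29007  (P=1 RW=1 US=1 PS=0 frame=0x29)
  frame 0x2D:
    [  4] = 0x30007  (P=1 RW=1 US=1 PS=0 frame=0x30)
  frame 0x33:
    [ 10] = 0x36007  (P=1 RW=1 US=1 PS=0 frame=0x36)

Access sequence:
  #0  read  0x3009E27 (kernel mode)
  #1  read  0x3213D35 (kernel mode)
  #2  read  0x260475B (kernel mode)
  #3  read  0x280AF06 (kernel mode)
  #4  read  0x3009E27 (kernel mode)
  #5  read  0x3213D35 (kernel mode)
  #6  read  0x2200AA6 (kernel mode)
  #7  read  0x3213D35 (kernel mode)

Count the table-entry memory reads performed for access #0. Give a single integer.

Trace:
#0 VA=0x3009E27 (r,kernel):
  L0: frame=0x1E idx=24 entry=0x21007 [P=1 RW=1 US=1 PS=0]
  L1: frame=0x21 idx=9 entry=0x25007 [P=1 RW=1 US=1 PS=0]
  ✓ 0x25E27  — 2 lookups
#1 VA=0x3213D35 (r,kernel):
  L0: frame=0x1E idx=25 entry=0x27007 [P=1 RW=1 US=1 PS=0]
  L1: frame=0x27 idx=19 entry=0x29007 [P=1 RW=1 US=1 PS=0]
  ✓ 0x29D35  — 2 lookups
#2 VA=0x260475B (r,kernel):
  L0: frame=0x1E idx=19 entry=0x2D007 [P=1 RW=1 US=1 PS=0]
  L1: frame=0x2D idx=4 entry=0x30007 [P=1 RW=1 US=1 PS=0]
  ✓ 0x3075B  — 2 lookups
#3 VA=0x280AF06 (r,kernel):
  L0: frame=0x1E idx=20 entry=0x33007 [P=1 RW=1 US=1 PS=0]
  L1: frame=0x33 idx=10 entry=0x36007 [P=1 RW=1 US=1 PS=0]
  ✓ 0x36F06  — 2 lookups
#4 VA=0x3009E27 (r,kernel):
  TLB hit vpn=0x3009 → PA=0x25E27
#5 VA=0x3213D35 (r,kernel):
  TLB hit vpn=0x3213 → PA=0x29D35
#6 VA=0x2200AA6 (r,kernel):
  L0: frame=0x1E idx=17 entry=0x4E004 [P=0 RW=0 US=1 PS=0]
  ⇒ fault: PAGE_NOT_PRESENT  — 1 lookups
#7 VA=0x3213D35 (r,kernel):
  TLB hit vpn=0x3213 → PA=0x29D35

Entries read for #0: 2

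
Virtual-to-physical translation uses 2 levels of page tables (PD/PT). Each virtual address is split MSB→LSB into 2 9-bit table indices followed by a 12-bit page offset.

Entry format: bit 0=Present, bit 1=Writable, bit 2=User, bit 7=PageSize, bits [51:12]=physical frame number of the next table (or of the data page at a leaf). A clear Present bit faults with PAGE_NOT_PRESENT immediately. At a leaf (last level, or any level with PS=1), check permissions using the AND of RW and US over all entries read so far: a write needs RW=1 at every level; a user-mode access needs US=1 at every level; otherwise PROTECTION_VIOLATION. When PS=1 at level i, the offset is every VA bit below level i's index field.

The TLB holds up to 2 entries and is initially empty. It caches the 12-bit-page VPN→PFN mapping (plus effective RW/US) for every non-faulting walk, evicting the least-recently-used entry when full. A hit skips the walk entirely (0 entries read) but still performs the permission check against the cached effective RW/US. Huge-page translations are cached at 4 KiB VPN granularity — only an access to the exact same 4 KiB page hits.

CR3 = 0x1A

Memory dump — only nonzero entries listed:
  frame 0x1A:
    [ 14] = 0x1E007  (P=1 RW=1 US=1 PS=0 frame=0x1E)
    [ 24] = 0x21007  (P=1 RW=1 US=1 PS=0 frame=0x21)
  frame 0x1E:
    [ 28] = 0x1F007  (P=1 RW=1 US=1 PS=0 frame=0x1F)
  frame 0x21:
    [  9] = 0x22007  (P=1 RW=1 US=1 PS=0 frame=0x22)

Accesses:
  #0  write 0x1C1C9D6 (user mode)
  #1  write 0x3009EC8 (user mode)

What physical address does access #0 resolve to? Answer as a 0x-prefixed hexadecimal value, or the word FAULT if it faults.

Walk each access:
#0 VA=0x1C1C9D6 (w,user):
  lvl0: tbl 0x1A, slot 14 ⇒ 0x1E007 (P1/RW1/US1/PS0)
  lvl1: tbl 0x1E, slot 28 ⇒ 0x1F007 (P1/RW1/US1/PS0)
  ⇒ phys 0x1F9D6  [2 reads]
#1 VA=0x3009EC8 (w,user):
  lvl0: tbl 0x1A, slot 24 ⇒ 0x21007 (P1/RW1/US1/PS0)
  lvl1: tbl 0x21, slot 9 ⇒ 0x22007 (P1/RW1/US1/PS0)
  ⇒ phys 0x22EC8  [2 reads]

Access #0 PA: 0x1F9D6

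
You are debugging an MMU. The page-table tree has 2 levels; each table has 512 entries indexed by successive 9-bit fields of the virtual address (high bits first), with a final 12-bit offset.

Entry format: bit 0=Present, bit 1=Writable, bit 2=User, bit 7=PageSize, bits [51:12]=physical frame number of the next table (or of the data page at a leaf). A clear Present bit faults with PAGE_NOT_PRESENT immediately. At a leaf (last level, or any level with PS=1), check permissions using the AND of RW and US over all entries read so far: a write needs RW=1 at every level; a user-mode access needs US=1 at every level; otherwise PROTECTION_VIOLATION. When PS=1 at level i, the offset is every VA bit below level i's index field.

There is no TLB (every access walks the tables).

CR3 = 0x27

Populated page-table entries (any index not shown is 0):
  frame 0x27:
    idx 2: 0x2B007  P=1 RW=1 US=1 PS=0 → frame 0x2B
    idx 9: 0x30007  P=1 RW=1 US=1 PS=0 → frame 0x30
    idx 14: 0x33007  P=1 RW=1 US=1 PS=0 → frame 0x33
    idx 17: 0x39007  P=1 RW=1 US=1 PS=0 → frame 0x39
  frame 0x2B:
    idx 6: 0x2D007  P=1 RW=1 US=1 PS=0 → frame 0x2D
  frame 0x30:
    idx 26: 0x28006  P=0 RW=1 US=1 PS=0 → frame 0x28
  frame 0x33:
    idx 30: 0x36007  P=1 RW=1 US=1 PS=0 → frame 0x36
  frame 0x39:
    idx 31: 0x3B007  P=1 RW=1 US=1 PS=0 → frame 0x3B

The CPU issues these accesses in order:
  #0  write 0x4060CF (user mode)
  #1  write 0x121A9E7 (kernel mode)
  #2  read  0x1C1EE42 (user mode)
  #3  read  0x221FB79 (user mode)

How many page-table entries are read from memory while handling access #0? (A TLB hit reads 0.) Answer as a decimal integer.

Walk each access:
#0 VA=0x4060CF (w,user):
  L0 @0x27[2] → 0x2B007  P=1,RW=1,US=1,PS=0
  L1 @0x2B[6] → 0x2D007  P=1,RW=1,US=1,PS=0
  → PA=0x2D0CF  (2 entries read)
#1 VA=0x121A9E7 (w,kernel):
  L0 @0x27[9] → 0x30007  P=1,RW=1,US=1,PS=0
  L1 @0x30[26] → 0x28006  P=0,RW=1,US=1,PS=0
  ⇒ fault: PAGE_NOT_PRESENT  — 2 lookups
#2 VA=0x1C1EE42 (r,user):
  L0 @0x27[14] → 0x33007  P=1,RW=1,US=1,PS=0
  L1 @0x33[30] → 0x36007  P=1,RW=1,US=1,PS=0
  → PA=0x36E42  (2 entries read)
#3 VA=0x221FB79 (r,user):
  L0 @0x27[17] → 0x39007  P=1,RW=1,US=1,PS=0
  L1 @0x39[31] → 0x3B007  P=1,RW=1,US=1,PS=0
  → PA=0x3BB79  (2 entries read)

Entries read for #0: 2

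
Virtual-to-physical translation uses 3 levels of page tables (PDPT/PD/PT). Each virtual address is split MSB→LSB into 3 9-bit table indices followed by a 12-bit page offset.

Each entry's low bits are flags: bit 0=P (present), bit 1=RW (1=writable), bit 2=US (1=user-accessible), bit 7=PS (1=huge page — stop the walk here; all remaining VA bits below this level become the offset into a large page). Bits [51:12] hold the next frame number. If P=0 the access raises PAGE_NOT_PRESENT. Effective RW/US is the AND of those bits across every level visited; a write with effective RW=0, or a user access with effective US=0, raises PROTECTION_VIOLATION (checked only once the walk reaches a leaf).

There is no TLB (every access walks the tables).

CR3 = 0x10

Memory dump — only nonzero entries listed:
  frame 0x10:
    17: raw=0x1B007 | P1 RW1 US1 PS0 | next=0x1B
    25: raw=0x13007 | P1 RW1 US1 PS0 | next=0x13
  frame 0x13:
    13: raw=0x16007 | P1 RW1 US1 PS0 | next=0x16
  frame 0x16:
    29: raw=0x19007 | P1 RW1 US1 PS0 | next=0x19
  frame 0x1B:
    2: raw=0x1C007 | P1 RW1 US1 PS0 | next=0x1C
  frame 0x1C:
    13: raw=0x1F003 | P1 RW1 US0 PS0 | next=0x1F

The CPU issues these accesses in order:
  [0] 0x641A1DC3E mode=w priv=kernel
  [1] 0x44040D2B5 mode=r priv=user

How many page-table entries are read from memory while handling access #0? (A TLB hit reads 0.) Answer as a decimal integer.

Walk each access:
#0 VA=0x641A1DC3E (w,kernel):
  [0] read 0x10 idx=25: raw=0x13007 flags P=1 W=1 U=1 S=0
  [1] read 0x13 idx=13: raw=0x16007 flags P=1 W=1 U=1 S=0
  [2] read 0x16 idx=29: raw=0x19007 flags P=1 W=1 U=1 S=0
  ⇒ phys 0x19C3E  [3 reads]
#1 VA=0x44040D2B5 (r,user):
  [0] read 0x10 idx=17: raw=0x1B007 flags P=1 W=1 U=1 S=0
  [1] read 0x1B idx=2: raw=0x1C007 flags P=1 W=1 U=1 S=0
  [2] read 0x1C idx=13: raw=0x1F003 flags P=1 W=1 U=0 S=0
  → PROTECTION_VIOLATION  (3 entries read)

Entries read for #0: 3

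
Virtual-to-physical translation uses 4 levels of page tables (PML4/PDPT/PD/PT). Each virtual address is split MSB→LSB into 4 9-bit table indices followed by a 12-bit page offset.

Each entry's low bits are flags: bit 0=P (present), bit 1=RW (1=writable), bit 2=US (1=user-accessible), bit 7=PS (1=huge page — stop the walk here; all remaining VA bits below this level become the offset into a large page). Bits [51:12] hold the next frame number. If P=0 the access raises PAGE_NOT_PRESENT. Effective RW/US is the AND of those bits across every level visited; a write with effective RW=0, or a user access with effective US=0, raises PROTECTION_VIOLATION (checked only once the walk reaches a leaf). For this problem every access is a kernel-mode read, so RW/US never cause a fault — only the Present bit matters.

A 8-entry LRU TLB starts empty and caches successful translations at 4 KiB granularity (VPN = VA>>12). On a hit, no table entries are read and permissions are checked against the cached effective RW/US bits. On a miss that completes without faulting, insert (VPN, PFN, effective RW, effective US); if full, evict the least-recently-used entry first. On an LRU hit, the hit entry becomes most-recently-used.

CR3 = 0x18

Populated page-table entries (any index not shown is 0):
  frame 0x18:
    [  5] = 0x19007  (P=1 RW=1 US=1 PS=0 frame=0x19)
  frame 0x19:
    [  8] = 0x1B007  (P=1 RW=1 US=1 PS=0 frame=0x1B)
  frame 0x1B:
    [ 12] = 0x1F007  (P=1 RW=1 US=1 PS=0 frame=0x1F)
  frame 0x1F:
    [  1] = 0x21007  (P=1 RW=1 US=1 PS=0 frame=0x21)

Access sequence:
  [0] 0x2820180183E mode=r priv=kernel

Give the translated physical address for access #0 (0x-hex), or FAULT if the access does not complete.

Walk each access:
#0 VA=0x2820180183E (r,kernel):
  L0 @0x18[5] → 0x19007  P=1,RW=1,US=1,PS=0
  L1 @0x19[8] → 0x1B007  P=1,RW=1,US=1,PS=0
  L2 @0x1B[12] → 0x1F007  P=1,RW=1,US=1,PS=0
  L3 @0x1F[1] → 0x21007  P=1,RW=1,US=1,PS=0
  ⇒ phys 0x2183E  [4 reads]

Access #0 PA: 0x2183E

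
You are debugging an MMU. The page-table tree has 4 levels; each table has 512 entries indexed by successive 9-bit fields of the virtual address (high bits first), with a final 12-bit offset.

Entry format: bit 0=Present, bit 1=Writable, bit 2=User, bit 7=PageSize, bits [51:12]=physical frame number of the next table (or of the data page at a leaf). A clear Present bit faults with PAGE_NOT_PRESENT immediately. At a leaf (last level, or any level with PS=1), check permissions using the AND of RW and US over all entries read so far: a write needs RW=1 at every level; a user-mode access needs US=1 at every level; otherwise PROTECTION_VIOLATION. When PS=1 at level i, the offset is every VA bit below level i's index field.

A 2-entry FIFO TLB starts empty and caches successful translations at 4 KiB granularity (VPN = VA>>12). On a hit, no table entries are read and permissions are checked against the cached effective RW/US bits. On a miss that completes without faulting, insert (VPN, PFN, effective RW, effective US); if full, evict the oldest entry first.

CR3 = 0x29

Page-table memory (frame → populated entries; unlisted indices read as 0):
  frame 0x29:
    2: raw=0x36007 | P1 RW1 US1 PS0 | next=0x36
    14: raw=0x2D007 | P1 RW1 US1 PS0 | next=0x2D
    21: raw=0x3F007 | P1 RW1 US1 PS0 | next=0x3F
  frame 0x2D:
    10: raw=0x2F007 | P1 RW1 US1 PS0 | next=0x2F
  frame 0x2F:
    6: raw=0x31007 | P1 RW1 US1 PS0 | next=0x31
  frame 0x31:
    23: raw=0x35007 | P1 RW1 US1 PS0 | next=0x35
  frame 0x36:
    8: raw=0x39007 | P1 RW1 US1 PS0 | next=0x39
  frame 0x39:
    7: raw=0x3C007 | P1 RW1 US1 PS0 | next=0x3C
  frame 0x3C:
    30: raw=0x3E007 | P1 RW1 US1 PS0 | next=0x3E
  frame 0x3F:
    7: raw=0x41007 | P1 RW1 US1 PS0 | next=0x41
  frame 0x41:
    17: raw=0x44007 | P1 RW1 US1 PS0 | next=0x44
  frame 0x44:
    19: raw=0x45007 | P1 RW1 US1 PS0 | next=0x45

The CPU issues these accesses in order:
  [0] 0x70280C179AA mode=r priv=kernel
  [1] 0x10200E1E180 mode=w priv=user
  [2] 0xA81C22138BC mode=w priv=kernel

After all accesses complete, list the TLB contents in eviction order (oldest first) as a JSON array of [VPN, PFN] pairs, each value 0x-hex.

Trace:
#0 VA=0x70280C179AA (r,kernel):
  [0] read 0x29 idx=14: raw=0x2D007 flags P=1 W=1 U=1 S=0
  [1] read 0x2D idx=10: raw=0x2F007 flags P=1 W=1 U=1 S=0
  [2] read 0x2F idx=6: raw=0x31007 flags P=1 W=1 U=1 S=0
  [3] read 0x31 idx=23: raw=0x35007 flags P=1 W=1 U=1 S=0
  ⇒ phys 0x359AA  [4 reads]
#1 VA=0x10200E1E180 (w,user):
  [0] read 0x29 idx=2: raw=0x36007 flags P=1 W=1 U=1 S=0
  [1] read 0x36 idx=8: raw=0x39007 flags P=1 W=1 U=1 S=0
  [2] read 0x39 idx=7: raw=0x3C007 flags P=1 W=1 U=1 S=0
  [3] read 0x3C idx=30: raw=0x3E007 flags P=1 W=1 U=1 S=0
  ⇒ phys 0x3E180  [4 reads]
#2 VA=0xA81C22138BC (w,kernel):
  [0] read 0x29 idx=21: raw=0x3F007 flags P=1 W=1 U=1 S=0
  [1] read 0x3F idx=7: raw=0x41007 flags P=1 W=1 U=1 S=0
  [2] read 0x41 idx=17: raw=0x44007 flags P=1 W=1 U=1 S=0
  [3] read 0x44 idx=19: raw=0x45007 flags P=1 W=1 U=1 S=0
  ⇒ phys 0x458BC  [4 reads]

TLB: [["0x10200E1E", "0x3E"], ["0xA81C2213", "0x45"]]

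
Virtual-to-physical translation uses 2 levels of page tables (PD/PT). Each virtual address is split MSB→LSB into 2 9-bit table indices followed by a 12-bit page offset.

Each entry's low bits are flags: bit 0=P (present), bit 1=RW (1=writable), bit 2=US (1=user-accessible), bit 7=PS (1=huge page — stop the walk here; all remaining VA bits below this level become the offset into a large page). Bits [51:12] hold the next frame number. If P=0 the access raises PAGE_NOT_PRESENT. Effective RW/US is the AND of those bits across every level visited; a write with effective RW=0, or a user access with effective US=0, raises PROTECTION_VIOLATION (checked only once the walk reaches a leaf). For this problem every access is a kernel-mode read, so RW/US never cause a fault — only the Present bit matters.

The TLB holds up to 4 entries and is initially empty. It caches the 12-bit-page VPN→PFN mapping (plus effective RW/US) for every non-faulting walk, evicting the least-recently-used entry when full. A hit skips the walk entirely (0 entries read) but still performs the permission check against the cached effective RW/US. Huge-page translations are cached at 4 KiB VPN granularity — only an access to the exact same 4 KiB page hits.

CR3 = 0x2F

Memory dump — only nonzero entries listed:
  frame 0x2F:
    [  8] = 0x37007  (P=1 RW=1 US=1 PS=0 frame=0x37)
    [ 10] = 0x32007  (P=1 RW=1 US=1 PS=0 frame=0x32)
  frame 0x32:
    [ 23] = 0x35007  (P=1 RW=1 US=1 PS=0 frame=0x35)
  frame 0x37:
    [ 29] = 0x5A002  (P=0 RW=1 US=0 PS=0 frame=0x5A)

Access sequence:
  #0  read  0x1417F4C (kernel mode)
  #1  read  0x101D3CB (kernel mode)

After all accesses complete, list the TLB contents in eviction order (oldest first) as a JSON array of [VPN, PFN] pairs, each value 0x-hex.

Trace:
#0 VA=0x1417F4C (r,kernel):
  L0: frame=0x2F idx=10 entry=0x32007 [P=1 RW=1 US=1 PS=0]
  L1: frame=0x32 idx=23 entry=0x35007 [P=1 RW=1 US=1 PS=0]
  → PA=0x35F4C  (2 entries read)
#1 VA=0x101D3CB (r,kernel):
  L0: frame=0x2F idx=8 entry=0x37007 [P=1 RW=1 US=1 PS=0]
  L1: frame=0x37 idx=29 entry=0x5A002 [P=0 RW=1 US=0 PS=0]
  → PAGE_NOT_PRESENT  (2 entries read)

TLB: [["0x1417", "0x35"]]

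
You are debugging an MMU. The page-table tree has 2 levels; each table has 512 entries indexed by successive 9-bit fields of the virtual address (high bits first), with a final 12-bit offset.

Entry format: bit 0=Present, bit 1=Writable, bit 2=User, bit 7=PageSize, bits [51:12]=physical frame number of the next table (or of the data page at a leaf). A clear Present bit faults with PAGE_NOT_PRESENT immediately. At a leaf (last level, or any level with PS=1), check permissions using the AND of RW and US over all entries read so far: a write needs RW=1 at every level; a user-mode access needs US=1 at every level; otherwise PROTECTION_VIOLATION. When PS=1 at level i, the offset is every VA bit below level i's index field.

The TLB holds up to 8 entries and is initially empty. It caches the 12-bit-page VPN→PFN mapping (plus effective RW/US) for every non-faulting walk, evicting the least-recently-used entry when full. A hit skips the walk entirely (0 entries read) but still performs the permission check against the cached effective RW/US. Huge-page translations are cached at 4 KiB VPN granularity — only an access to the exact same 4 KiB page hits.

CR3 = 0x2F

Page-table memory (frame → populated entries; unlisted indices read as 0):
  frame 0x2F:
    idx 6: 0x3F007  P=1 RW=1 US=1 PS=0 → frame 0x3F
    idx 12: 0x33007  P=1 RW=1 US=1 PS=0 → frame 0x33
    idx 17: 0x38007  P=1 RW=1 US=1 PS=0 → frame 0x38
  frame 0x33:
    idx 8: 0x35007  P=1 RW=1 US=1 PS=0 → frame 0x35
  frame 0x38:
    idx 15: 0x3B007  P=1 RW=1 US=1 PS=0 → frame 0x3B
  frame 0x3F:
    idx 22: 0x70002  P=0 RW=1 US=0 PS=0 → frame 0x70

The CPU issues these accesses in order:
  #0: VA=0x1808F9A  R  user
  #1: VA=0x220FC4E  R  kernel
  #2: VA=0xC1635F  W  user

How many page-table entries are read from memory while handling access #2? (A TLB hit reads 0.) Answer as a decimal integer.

Walk each access:
#0 VA=0x1808F9A (r,user):
  [0] read 0x2F idx=12: raw=0x33007 flags P=1 W=1 U=1 S=0
  [1] read 0x33 idx=8: raw=0x35007 flags P=1 W=1 U=1 S=0
  → PA=0x35F9A  (2 entries read)
#1 VA=0x220FC4E (r,kernel):
  [0] read 0x2F idx=17: raw=0x38007 flags P=1 W=1 U=1 S=0
  [1] read 0x38 idx=15: raw=0x3B007 flags P=1 W=1 U=1 S=0
  → PA=0x3BC4E  (2 entries read)
#2 VA=0xC1635F (w,user):
  [0] read 0x2F idx=6: raw=0x3F007 flags P=1 W=1 U=1 S=0
  [1] read 0x3F idx=22: raw=0x70002 flags P=0 W=1 U=0 S=0
  ⇒ fault: PAGE_NOT_PRESENT  — 2 lookups

Entries read for #2: 2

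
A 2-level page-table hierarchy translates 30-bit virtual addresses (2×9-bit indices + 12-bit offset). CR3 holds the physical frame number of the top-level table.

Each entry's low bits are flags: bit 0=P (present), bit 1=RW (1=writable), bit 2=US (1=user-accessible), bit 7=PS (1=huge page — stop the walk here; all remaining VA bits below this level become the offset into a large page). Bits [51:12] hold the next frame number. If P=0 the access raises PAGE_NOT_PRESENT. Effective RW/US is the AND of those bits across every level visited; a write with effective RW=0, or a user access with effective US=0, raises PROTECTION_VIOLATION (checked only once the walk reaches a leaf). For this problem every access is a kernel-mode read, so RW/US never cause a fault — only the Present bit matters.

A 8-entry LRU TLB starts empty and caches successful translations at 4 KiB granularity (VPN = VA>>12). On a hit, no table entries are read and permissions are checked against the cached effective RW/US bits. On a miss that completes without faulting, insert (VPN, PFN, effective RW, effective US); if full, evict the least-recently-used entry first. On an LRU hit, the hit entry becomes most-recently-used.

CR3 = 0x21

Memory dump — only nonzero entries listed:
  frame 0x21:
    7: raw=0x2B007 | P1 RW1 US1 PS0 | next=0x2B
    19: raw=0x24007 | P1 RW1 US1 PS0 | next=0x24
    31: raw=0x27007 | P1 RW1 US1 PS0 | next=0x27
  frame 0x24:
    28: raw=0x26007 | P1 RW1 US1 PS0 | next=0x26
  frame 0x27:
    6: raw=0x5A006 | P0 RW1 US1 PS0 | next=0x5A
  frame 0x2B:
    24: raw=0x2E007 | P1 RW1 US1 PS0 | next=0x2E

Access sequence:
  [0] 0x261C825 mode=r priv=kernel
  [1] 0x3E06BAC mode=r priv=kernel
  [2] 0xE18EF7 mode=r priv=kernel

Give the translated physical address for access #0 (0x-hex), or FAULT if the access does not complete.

Trace:
#0 VA=0x261C825 (r,kernel):
  L0 @0x21[19] → 0x24007  P=1,RW=1,US=1,PS=0
  L1 @0x24[28] → 0x26007  P=1,RW=1,US=1,PS=0
  → PA=0x26825  (2 entries read)
#1 VA=0x3E06BAC (r,kernel):
  L0 @0x21[31] → 0x27007  P=1,RW=1,US=1,PS=0
  L1 @0x27[6] → 0x5A006  P=0,RW=1,US=1,PS=0
  → PAGE_NOT_PRESENT  (2 entries read)
#2 VA=0xE18EF7 (r,kernel):
  L0 @0x21[7] → 0x2B007  P=1,RW=1,US=1,PS=0
  L1 @0x2B[24] → 0x2E007  P=1,RW=1,US=1,PS=0
  → PA=0x2EEF7  (2 entries read)

Access #0 PA: 0x26825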